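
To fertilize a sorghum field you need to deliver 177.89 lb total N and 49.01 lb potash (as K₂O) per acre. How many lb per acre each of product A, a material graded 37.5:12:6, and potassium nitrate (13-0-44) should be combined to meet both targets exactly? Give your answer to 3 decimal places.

457.381 lb product A, 49.016 lb potassium nitrate

Let a = lb of product A, b = lb of potassium nitrate (per acre).
N: 0.375·a + 0.13·b = 177.89
K₂O: 0.06·a + 0.44·b = 49.01
Eliminate a: (row1) − 0.375/0.06·(row2) → -2.62·b = -128.423, so b = 49.0162.
Back-substitute: a = (177.89 − 0.13·49.0162) / 0.375 = 457.38104.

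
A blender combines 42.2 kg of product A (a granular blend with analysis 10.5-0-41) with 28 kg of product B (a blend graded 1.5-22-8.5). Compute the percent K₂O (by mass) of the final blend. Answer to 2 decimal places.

28.04% K₂O

Total mass = 42.2 + 28 = 70.2 kg.
K₂O mass = 41%×42.2 + 8.5%×28 = 19.682 kg.
% K₂O = 19.682 / 70.2 = 28.037%.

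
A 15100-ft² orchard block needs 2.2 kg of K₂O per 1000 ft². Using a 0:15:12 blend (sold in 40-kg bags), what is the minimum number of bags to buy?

Product per 1000 ft² = 2.2 / 12% = 18.3333 kg.
Total product = 18.3333 × 15100 / 1000 = 276.833 kg.
Bags = ⌈276.833 / 40⌉ = 7.

7 bags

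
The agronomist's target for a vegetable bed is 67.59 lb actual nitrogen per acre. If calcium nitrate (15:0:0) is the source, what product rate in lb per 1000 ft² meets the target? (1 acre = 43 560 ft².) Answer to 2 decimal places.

Product per acre = 67.59 / 15% = 450.6 lb.
Convert to per 1000 ft²: 450.6 × 0.0229568 = 10.3444 lb.

10.34 lb of product per thousand sq ft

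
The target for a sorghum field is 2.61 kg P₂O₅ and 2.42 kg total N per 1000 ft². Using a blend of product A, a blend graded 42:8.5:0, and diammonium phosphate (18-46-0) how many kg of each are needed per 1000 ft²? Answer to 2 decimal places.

3.62 kg product A, 5.01 kg diammonium phosphate

Let a = kg of product A, b = kg of diammonium phosphate (per 1000 ft²).
P₂O₅: 0.085·a + 0.46·b = 2.61
N: 0.42·a + 0.18·b = 2.42
Eliminate a: (row1) − 0.085/0.42·(row2) → 0.423571·b = 2.12024, so b = 5.00562.
Back-substitute: a = (2.61 − 0.46·5.00562) / 0.085 = 3.61664.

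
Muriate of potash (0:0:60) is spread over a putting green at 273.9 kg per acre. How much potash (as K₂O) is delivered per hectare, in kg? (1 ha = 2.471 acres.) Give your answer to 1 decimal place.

K₂O per acre = 273.9 × 60% = 164.34 kg.
Convert to per hectare: 164.34 × 2.471 = 406.084 kg.

406.1 kg K₂O per hectare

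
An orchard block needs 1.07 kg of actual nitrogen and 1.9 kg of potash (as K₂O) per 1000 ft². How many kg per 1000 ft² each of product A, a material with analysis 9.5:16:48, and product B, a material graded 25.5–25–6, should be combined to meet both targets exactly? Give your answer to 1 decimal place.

3.6 kg product A, 2.9 kg product B

With a, b = kg per 1000 ft² of product A and product B:
N: 0.095·a + 0.255·b = 1.07
K₂O: 0.48·a + 0.06·b = 1.9
From row1: a = (1.07 − 0.255·b) / 0.095.
Into row2: 0.48·(1.07 − 0.255·b)/0.095 + 0.06·b = 1.9 → b = 2.85433, a = 3.60154.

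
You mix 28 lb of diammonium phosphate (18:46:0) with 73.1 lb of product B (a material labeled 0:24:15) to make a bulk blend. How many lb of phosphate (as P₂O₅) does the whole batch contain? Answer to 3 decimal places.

P₂O₅ mass = 46%×28 + 24%×73.1 = 30.424 lb.

30.424 lb P₂O₅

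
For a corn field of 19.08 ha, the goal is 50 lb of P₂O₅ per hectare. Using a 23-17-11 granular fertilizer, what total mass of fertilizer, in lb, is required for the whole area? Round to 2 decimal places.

5611.76 lb

Product per hectare = 50 / 17% = 294.118 lb.
Total product = 294.118 × 19.08 = 5611.7647 lb.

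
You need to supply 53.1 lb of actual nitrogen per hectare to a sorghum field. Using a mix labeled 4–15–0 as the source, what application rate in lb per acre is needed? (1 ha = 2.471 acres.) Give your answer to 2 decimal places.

537.23 lb of product per acre

Product per hectare = 53.1 / 4% = 1327.5 lb.
Convert to per acre: 1327.5 × 0.404694 = 537.232 lb.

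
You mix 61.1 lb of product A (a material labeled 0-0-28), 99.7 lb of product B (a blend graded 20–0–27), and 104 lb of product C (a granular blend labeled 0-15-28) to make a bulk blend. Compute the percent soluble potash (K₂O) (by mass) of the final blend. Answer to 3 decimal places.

Total mass = 61.1 + 99.7 + 104 = 264.8 lb.
K₂O mass = 28%×61.1 + 27%×99.7 + 28%×104 = 73.147 lb.
% K₂O = 73.147 / 264.8 = 27.62349%.

27.623% K₂O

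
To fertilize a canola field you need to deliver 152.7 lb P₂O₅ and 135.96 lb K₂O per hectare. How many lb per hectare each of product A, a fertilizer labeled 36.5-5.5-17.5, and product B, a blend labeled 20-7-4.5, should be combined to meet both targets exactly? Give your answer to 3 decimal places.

Let a = lb of product A, b = lb of product B (per hectare).
P₂O₅: 0.055·a + 0.07·b = 152.7
K₂O: 0.175·a + 0.045·b = 135.96
Solving simultaneously: a = 270.6598, b = 1968.7673.

270.660 lb product A, 1968.767 lb product B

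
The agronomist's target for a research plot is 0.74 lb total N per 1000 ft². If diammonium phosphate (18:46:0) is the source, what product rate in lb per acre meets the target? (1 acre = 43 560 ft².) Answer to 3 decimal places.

179.080 lb of product per acre

Product per 1000 ft² = 0.74 / 18% = 4.11111 lb.
Convert to per acre: 4.11111 × 43.56 = 179.08 lb.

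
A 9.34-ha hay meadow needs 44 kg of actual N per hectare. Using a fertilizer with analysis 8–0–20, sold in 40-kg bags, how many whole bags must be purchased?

129 bags

Product per hectare = 44 / 8% = 550 kg.
Total product = 550 × 9.34 = 5137 kg.
Bags = ⌈5137 / 40⌉ = 129.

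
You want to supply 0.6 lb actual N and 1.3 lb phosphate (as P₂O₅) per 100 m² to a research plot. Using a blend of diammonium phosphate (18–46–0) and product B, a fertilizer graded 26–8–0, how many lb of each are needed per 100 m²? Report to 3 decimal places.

2.757 lb diammonium phosphate, 0.399 lb product B

Per-100 m² balance (a = diammonium phosphate, b = product B):
N: 0.18·a + 0.26·b = 0.6
P₂O₅: 0.46·a + 0.08·b = 1.3
Eliminate b: (row1) − 0.26/0.08·(row2) → -1.315·a = -3.625, so a = 2.75665.
Then b = (1.3 − 0.46·2.75665) / 0.08 = 0.39924.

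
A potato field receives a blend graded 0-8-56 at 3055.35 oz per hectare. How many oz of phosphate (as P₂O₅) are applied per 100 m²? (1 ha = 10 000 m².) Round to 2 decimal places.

2.44 oz P₂O₅ per hundred sq m

P₂O₅ per hectare = 3055.35 × 8% = 244.428 oz.
Convert to per 100 m²: 244.428 × 0.01 = 2.44428 oz.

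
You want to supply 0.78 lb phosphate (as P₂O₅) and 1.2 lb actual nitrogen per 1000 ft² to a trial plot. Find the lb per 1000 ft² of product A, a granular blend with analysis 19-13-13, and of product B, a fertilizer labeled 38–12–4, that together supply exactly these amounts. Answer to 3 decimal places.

With a, b = lb per 1000 ft² of product A and product B:
P₂O₅: 0.13·a + 0.12·b = 0.78
N: 0.19·a + 0.38·b = 1.2
From row1: a = (0.78 − 0.12·b) / 0.13.
Into row2: 0.19·(0.78 − 0.12·b)/0.13 + 0.38·b = 1.2 → b = 0.293233, a = 5.72932.

5.729 lb product A, 0.293 lb product B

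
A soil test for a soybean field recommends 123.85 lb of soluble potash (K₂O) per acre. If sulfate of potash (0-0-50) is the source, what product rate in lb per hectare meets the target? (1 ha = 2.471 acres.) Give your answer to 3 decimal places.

612.067 lb of product per hectare

Product per acre = 123.85 / 50% = 247.7 lb.
Convert to per hectare: 247.7 × 2.471 = 612.0667 lb.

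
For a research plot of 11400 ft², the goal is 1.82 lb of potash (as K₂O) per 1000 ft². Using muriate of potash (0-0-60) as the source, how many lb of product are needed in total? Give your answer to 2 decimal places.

Product per 1000 ft² = 1.82 / 60% = 3.03333 lb.
Total product = 3.03333 × 11400 / 1000 = 34.58 lb.

34.58 lb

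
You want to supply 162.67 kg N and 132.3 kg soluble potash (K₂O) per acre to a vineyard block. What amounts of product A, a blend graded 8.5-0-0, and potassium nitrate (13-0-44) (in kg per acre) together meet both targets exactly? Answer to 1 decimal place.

Let a = kg of product A, b = kg of potassium nitrate (per acre).
N: 0.085·a + 0.13·b = 162.67
K₂O: 0·a + 0.44·b = 132.3
Solving simultaneously: a = 1453.898, b = 300.682.

1453.9 kg product A, 300.7 kg potassium nitrate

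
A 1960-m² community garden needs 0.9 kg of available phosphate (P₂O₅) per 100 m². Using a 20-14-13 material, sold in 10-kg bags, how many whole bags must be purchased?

13 bags

Product per 100 m² = 0.9 / 14% = 6.42857 kg.
Total product = 6.42857 × 1960 / 100 = 126 kg.
Bags = ⌈126 / 10⌉ = 13.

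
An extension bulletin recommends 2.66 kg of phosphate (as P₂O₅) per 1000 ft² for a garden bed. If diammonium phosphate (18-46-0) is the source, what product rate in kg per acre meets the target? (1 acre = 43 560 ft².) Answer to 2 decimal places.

251.89 kg of product per acre

Product per 1000 ft² = 2.66 / 46% = 5.78261 kg.
Convert to per acre: 5.78261 × 43.56 = 251.8904 kg.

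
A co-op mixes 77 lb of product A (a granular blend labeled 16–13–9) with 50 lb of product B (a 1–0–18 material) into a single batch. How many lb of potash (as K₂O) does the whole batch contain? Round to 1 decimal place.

15.9 lb K₂O

K₂O mass = 9%×77 + 18%×50 = 15.93 lb.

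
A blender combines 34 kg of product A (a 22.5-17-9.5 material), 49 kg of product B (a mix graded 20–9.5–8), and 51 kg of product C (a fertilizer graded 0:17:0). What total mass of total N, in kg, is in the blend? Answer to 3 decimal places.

17.450 kg N

N mass = 22.5%×34 + 20%×49 + 0%×51 = 17.45 kg.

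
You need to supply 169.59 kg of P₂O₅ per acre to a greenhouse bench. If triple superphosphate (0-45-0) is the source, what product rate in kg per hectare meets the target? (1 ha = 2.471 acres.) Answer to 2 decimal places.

Product per acre = 169.59 / 45% = 376.867 kg.
Convert to per hectare: 376.867 × 2.471 = 931.238 kg.

931.24 kg of product per hectare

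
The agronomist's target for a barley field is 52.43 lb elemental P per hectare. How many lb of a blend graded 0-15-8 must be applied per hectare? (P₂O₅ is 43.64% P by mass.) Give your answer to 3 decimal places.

800.947 lb of product per hectare

As P₂O₅: 52.43 / 0.4364 = 120.142 lb per hectare.
Product per hectare = 120.142 / 15% = 800.9471 lb.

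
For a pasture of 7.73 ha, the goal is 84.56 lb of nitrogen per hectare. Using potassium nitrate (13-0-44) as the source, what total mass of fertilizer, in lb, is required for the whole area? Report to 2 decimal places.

5028.07 lb

Product per hectare = 84.56 / 13% = 650.462 lb.
Total product = 650.462 × 7.73 = 5028.068 lb.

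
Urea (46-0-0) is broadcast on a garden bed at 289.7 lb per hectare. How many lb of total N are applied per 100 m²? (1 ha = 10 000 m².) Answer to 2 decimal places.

nitrogen per hectare = 289.7 × 46% = 133.262 lb.
Convert to per 100 m²: 133.262 × 0.01 = 1.33262 lb.

1.33 lb N per hundred sq m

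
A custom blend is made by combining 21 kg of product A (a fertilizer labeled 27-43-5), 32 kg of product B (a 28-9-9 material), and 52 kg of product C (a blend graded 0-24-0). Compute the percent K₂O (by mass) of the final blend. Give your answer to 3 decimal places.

Total mass = 21 + 32 + 52 = 105 kg.
K₂O mass = 5%×21 + 9%×32 + 0%×52 = 3.93 kg.
% K₂O = 3.93 / 105 = 3.74286%.

3.743% K₂O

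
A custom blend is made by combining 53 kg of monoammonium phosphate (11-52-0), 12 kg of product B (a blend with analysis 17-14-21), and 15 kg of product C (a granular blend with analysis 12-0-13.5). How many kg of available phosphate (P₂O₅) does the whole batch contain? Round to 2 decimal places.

P₂O₅ mass = 52%×53 + 14%×12 + 0%×15 = 29.24 kg.

29.24 kg P₂O₅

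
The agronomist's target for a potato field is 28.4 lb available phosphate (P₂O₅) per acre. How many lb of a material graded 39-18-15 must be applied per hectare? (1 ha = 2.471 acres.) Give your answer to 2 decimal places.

389.87 lb of product per hectare

Product per acre = 28.4 / 18% = 157.778 lb.
Convert to per hectare: 157.778 × 2.471 = 389.869 lb.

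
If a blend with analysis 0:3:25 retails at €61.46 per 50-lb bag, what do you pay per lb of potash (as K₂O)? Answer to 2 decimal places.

K₂O in bag = 50 × 25% = 12.5 lb.
Cost per lb K₂O = €61.46 / 12.5 = €4.9168.

€4.92 per lb K₂O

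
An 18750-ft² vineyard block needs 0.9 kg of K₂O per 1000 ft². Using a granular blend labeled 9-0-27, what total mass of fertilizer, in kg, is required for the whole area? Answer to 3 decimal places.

Product per 1000 ft² = 0.9 / 27% = 3.33333 kg.
Total product = 3.33333 × 18750 / 1000 = 62.5 kg.

62.500 kg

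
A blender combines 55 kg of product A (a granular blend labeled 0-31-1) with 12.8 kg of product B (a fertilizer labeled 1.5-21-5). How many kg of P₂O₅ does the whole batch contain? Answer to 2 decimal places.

19.74 kg P₂O₅

P₂O₅ mass = 31%×55 + 21%×12.8 = 19.738 kg.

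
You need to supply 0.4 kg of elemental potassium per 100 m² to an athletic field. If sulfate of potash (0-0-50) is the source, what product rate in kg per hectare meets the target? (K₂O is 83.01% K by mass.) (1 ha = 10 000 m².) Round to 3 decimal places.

96.374 kg of product per hectare

As K₂O: 0.4 / 0.8301 = 0.48187 kg per 100 m².
Product per 100 m² = 0.48187 / 50% = 0.963739 kg.
Convert to per hectare: 0.963739 × 100 = 96.3739 kg.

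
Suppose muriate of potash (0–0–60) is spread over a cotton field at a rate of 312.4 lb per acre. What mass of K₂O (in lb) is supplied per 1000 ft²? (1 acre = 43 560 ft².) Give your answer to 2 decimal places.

4.30 lb K₂O per thousand sq ft

K₂O per acre = 312.4 × 60% = 187.44 lb.
Convert to per 1000 ft²: 187.44 × 0.0229568 = 4.30303 lb.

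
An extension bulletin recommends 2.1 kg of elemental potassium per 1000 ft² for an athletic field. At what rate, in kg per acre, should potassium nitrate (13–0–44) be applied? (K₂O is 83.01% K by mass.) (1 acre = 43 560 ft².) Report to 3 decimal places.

As K₂O: 2.1 / 0.8301 = 2.52982 kg per 1000 ft².
Product per 1000 ft² = 2.52982 / 44% = 5.74958 kg.
Convert to per acre: 5.74958 × 43.56 = 250.4518 kg.

250.452 kg of product per acre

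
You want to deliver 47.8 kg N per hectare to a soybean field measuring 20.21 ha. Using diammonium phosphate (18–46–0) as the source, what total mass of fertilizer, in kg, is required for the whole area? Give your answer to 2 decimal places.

Product per hectare = 47.8 / 18% = 265.556 kg.
Total product = 265.556 × 20.21 = 5366.878 kg.

5366.88 kg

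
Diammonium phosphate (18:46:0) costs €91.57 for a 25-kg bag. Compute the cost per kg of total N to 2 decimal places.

N in bag = 25 × 18% = 4.5 kg.
Cost per kg N = €91.57 / 4.5 = €20.3489.

€20.35 per kg N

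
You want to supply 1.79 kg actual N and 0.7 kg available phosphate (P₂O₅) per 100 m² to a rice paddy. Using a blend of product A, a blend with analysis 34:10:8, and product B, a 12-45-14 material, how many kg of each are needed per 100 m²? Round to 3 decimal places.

5.117 kg product A, 0.418 kg product B

Let a = kg of product A, b = kg of product B (per 100 m²).
N: 0.34·a + 0.12·b = 1.79
P₂O₅: 0.1·a + 0.45·b = 0.7
Eliminate a: (row1) − 0.34/0.1·(row2) → -1.41·b = -0.59, so b = 0.41844.
Back-substitute: a = (1.79 − 0.12·0.41844) / 0.34 = 5.11702.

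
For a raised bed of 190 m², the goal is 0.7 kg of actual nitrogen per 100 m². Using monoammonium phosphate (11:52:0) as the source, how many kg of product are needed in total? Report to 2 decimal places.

12.09 kg

Product per 100 m² = 0.7 / 11% = 6.36364 kg.
Total product = 6.36364 × 190 / 100 = 12.0909 kg.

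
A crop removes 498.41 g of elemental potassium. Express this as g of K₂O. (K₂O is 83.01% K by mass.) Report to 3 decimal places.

K₂O = 498.41 / 0.8301 = 600.4216 g.

600.422 g K₂O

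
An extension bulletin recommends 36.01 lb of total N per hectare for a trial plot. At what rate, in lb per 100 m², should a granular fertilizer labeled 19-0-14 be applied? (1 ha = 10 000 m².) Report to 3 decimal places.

Product per hectare = 36.01 / 19% = 189.526 lb.
Convert to per 100 m²: 189.526 × 0.01 = 1.89526 lb.

1.895 lb of product per hundred sq m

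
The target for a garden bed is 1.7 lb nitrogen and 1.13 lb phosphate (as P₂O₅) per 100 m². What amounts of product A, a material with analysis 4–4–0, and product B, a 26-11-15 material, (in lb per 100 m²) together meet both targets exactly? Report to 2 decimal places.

17.80 lb product A, 3.80 lb product B

Per-100 m² balance (a = product A, b = product B):
N: 0.04·a + 0.26·b = 1.7
P₂O₅: 0.04·a + 0.11·b = 1.13
Eliminate a: (row1) − 0.04/0.04·(row2) → 0.15·b = 0.57, so b = 3.8.
Back-substitute: a = (1.7 − 0.26·3.8) / 0.04 = 17.8.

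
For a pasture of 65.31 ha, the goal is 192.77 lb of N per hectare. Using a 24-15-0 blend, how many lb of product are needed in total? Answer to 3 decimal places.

Product per hectare = 192.77 / 24% = 803.208 lb.
Total product = 803.208 × 65.31 = 52457.5363 lb.

52457.536 lb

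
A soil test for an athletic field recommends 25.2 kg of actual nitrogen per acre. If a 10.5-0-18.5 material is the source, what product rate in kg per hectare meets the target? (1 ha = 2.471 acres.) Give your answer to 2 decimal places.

Product per acre = 25.2 / 10.5% = 240 kg.
Convert to per hectare: 240 × 2.471 = 593.04 kg.

593.04 kg of product per hectare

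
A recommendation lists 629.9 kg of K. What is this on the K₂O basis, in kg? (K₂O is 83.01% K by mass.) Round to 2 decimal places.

758.82 kg K₂O

K₂O = 629.9 / 0.8301 = 758.824 kg.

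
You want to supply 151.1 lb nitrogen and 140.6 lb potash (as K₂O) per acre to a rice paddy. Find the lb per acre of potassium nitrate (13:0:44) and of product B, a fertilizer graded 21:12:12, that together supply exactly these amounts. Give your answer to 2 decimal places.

Let a = lb of potassium nitrate, b = lb of product B (per acre).
N: 0.13·a + 0.21·b = 151.1
K₂O: 0.44·a + 0.12·b = 140.6
From row1: a = (151.1 − 0.21·b) / 0.13.
Into row2: 0.44·(151.1 − 0.21·b)/0.13 + 0.12·b = 140.6 → b = 627.682, a = 148.359.

148.36 lb potassium nitrate, 627.68 lb product B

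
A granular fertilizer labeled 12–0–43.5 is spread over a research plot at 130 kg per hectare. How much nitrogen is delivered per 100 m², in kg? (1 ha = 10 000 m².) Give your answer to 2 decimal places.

0.16 kg N per hundred sq m

nitrogen per hectare = 130 × 12% = 15.6 kg.
Convert to per 100 m²: 15.6 × 0.01 = 0.156 kg.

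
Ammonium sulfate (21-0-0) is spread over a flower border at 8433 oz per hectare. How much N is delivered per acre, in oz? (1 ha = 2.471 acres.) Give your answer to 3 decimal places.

716.686 oz N per acre

nitrogen per hectare = 8433 × 21% = 1770.93 oz.
Convert to per acre: 1770.93 × 0.404694 = 716.6856 oz.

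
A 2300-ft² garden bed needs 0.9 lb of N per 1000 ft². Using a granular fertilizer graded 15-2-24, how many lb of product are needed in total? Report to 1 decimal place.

Product per 1000 ft² = 0.9 / 15% = 6 lb.
Total product = 6 × 2300 / 1000 = 13.8 lb.

13.8 lb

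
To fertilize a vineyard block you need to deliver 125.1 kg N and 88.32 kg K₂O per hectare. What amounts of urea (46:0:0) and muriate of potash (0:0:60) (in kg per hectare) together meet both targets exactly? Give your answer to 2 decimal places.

271.96 kg urea, 147.20 kg muriate of potash

With a, b = kg per hectare of urea and muriate of potash:
N: 0.46·a + 0·b = 125.1
K₂O: 0·a + 0.6·b = 88.32
Solving simultaneously: a = 271.957, b = 147.2.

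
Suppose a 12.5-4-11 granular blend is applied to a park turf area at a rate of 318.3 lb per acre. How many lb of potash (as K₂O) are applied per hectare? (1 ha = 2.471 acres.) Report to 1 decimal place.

K₂O per acre = 318.3 × 11% = 35.013 lb.
Convert to per hectare: 35.013 × 2.471 = 86.5171 lb.

86.5 lb K₂O per hectare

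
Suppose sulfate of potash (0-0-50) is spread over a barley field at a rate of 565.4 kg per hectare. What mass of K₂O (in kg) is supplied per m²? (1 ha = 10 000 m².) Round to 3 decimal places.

0.028 kg K₂O per sq m

K₂O per hectare = 565.4 × 50% = 282.7 kg.
Convert to per m²: 282.7 × 0.0001 = 0.02827 kg.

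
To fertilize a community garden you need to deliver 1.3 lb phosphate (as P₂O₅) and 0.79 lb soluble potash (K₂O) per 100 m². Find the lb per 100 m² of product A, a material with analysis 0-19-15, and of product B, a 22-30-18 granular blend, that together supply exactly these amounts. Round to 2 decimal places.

0.28 lb product A, 4.16 lb product B

With a, b = lb per 100 m² of product A and product B:
P₂O₅: 0.19·a + 0.3·b = 1.3
K₂O: 0.15·a + 0.18·b = 0.79
Eliminate b: (row1) − 0.3/0.18·(row2) → -0.06·a = -0.0166667, so a = 0.277778.
Then b = (0.79 − 0.15·0.277778) / 0.18 = 4.15741.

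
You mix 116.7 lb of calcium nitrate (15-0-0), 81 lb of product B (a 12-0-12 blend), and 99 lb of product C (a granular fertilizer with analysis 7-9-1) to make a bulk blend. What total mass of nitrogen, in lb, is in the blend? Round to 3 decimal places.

34.155 lb N

N mass = 15%×116.7 + 12%×81 + 7%×99 = 34.155 lb.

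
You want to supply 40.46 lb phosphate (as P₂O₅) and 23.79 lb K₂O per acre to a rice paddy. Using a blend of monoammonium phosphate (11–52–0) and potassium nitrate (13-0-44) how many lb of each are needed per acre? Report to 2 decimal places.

77.81 lb monoammonium phosphate, 54.07 lb potassium nitrate

Per-acre balance (a = monoammonium phosphate, b = potassium nitrate):
P₂O₅: 0.52·a + 0·b = 40.46
K₂O: 0·a + 0.44·b = 23.79
Solving simultaneously: a = 77.8077, b = 54.0682.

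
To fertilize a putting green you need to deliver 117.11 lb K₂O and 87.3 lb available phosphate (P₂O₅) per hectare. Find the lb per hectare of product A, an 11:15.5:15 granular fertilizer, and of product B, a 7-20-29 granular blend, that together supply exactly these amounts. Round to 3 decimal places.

126.756 lb product A, 338.264 lb product B

Let a = lb of product A, b = lb of product B (per hectare).
K₂O: 0.15·a + 0.29·b = 117.11
P₂O₅: 0.155·a + 0.2·b = 87.3
Solving simultaneously: a = 126.7559, b = 338.2642.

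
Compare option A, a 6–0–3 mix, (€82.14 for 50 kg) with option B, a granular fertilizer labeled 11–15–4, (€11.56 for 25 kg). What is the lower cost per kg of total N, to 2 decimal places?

€4.20 per kg N (option B)

option A: N per bag = 50 × 6% = 3 kg; cost = 82.14 / 3 = €27.3800/kg N.
option B: N per bag = 25 × 11% = 2.75 kg; cost = 11.56 / 2.75 = €4.2036/kg N.
option B is cheaper.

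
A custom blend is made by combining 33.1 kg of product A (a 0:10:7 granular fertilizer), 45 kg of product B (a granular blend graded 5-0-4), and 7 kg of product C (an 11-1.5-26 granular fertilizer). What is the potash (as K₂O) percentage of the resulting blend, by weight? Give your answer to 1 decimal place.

7.0% K₂O

Total mass = 33.1 + 45 + 7 = 85.1 kg.
K₂O mass = 7%×33.1 + 4%×45 + 26%×7 = 5.937 kg.
% K₂O = 5.937 / 85.1 = 6.9765%.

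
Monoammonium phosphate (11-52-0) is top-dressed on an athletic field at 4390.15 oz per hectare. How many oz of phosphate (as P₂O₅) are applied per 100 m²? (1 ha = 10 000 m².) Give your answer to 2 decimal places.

22.83 oz P₂O₅ per hundred sq m

P₂O₅ per hectare = 4390.15 × 52% = 2282.88 oz.
Convert to per 100 m²: 2282.88 × 0.01 = 22.8288 oz.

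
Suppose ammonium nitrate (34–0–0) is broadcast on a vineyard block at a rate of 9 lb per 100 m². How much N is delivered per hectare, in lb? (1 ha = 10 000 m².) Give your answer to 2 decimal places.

306.00 lb N per hectare

nitrogen per 100 m² = 9 × 34% = 3.06 lb.
Convert to per hectare: 3.06 × 100 = 306 lb.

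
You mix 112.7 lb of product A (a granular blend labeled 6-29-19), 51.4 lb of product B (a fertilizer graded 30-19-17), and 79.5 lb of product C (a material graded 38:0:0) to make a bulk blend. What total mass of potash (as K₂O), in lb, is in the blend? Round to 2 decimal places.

K₂O mass = 19%×112.7 + 17%×51.4 + 0%×79.5 = 30.151 lb.

30.15 lb K₂O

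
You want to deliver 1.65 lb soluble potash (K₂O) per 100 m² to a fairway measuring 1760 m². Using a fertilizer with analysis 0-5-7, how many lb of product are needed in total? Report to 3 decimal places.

414.857 lb

Product per 100 m² = 1.65 / 7% = 23.5714 lb.
Total product = 23.5714 × 1760 / 100 = 414.8571 lb.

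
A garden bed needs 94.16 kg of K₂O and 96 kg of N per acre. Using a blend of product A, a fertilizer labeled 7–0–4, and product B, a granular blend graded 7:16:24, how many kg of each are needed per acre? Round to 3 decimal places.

Let a = kg of product A, b = kg of product B (per acre).
K₂O: 0.04·a + 0.24·b = 94.16
N: 0.07·a + 0.07·b = 96
Solving simultaneously: a = 1174.9143, b = 196.5143.

1174.914 kg product A, 196.514 kg product B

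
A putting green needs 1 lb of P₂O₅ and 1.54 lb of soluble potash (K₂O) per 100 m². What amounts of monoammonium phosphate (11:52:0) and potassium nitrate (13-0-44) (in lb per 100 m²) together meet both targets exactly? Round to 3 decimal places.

Let a = lb of monoammonium phosphate, b = lb of potassium nitrate (per 100 m²).
P₂O₅: 0.52·a + 0·b = 1
K₂O: 0·a + 0.44·b = 1.54
Solving simultaneously: a = 1.92308, b = 3.5.

1.923 lb monoammonium phosphate, 3.500 lb potassium nitrate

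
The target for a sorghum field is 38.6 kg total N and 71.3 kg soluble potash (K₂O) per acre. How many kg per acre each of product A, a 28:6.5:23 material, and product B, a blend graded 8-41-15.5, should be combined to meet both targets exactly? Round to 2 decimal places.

With a, b = kg per acre of product A and product B:
N: 0.28·a + 0.08·b = 38.6
K₂O: 0.23·a + 0.155·b = 71.3
From row1: a = (38.6 − 0.08·b) / 0.28.
Into row2: 0.23·(38.6 − 0.08·b)/0.28 + 0.155·b = 71.3 → b = 443.44, a = 11.16.

11.16 kg product A, 443.44 kg product B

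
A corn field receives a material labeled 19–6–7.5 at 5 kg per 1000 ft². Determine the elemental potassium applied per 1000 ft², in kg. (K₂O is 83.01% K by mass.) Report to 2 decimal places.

K₂O per 1000 ft² = 5 × 7.5% = 0.375 kg.
Elemental K = 0.375 × 0.8301 = 0.311287 kg per 1000 ft².

0.31 kg K per thousand sq ft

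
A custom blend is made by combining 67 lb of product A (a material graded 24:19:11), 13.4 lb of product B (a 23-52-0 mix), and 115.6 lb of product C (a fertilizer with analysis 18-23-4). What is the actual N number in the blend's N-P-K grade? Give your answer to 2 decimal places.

20.39% N

Total mass = 67 + 13.4 + 115.6 = 196 lb.
N mass = 24%×67 + 23%×13.4 + 18%×115.6 = 39.97 lb.
% N = 39.97 / 196 = 20.3929%.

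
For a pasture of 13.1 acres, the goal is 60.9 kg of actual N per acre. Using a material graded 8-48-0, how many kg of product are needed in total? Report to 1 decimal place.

Product per acre = 60.9 / 8% = 761.25 kg.
Total product = 761.25 × 13.1 = 9972.38 kg.

9972.4 kg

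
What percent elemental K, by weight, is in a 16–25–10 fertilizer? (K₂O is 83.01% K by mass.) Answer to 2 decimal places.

8.30% K

%K = 10 × 0.8301 = 8.301%.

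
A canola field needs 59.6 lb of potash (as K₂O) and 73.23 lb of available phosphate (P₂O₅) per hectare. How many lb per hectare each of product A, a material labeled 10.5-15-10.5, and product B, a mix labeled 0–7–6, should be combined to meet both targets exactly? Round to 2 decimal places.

134.42 lb product A, 758.09 lb product B

Let a = lb of product A, b = lb of product B (per hectare).
K₂O: 0.105·a + 0.06·b = 59.6
P₂O₅: 0.15·a + 0.07·b = 73.23
Solving simultaneously: a = 134.424, b = 758.091.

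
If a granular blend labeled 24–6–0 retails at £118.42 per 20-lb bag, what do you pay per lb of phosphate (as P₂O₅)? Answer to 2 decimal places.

P₂O₅ in bag = 20 × 6% = 1.2 lb.
Cost per lb P₂O₅ = £118.42 / 1.2 = £98.6833.

£98.68 per lb P₂O₅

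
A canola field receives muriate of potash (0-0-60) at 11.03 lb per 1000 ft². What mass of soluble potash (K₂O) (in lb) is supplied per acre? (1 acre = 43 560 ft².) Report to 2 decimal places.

K₂O per 1000 ft² = 11.03 × 60% = 6.618 lb.
Convert to per acre: 6.618 × 43.56 = 288.2801 lb.

288.28 lb K₂O per acre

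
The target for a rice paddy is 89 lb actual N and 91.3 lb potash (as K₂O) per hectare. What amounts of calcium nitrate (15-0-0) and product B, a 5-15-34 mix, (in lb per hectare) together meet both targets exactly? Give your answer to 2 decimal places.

503.82 lb calcium nitrate, 268.53 lb product B

With a, b = lb per hectare of calcium nitrate and product B:
N: 0.15·a + 0.05·b = 89
K₂O: 0·a + 0.34·b = 91.3
Solving simultaneously: a = 503.824, b = 268.529.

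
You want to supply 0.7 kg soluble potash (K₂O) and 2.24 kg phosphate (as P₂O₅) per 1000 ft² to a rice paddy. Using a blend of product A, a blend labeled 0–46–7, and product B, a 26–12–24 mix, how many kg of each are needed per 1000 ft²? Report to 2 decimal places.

4.45 kg product A, 1.62 kg product B

With a, b = kg per 1000 ft² of product A and product B:
K₂O: 0.07·a + 0.24·b = 0.7
P₂O₅: 0.46·a + 0.12·b = 2.24
Eliminate a: (row1) − 0.07/0.46·(row2) → 0.221739·b = 0.35913, so b = 1.61961.
Back-substitute: a = (0.7 − 0.24·1.61961) / 0.07 = 4.44706.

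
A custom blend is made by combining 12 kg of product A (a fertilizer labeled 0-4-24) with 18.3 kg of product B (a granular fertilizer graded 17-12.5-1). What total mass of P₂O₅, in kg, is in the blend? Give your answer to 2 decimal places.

P₂O₅ mass = 4%×12 + 12.5%×18.3 = 2.7675 kg.

2.77 kg P₂O₅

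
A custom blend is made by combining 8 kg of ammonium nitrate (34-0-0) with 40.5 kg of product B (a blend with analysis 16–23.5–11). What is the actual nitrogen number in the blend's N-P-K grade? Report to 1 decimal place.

19.0% N

Total mass = 8 + 40.5 = 48.5 kg.
N mass = 34%×8 + 16%×40.5 = 9.2 kg.
% N = 9.2 / 48.5 = 18.9691%.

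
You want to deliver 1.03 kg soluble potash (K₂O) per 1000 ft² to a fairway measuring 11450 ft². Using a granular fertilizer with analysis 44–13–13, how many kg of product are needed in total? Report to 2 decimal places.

Product per 1000 ft² = 1.03 / 13% = 7.92308 kg.
Total product = 7.92308 × 11450 / 1000 = 90.7192 kg.

90.72 kg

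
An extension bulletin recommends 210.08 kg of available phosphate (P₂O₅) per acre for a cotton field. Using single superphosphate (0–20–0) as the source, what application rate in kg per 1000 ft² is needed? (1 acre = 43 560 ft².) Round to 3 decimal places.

24.114 kg of product per thousand sq ft

Product per acre = 210.08 / 20% = 1050.4 kg.
Convert to per 1000 ft²: 1050.4 × 0.0229568 = 24.1139 kg.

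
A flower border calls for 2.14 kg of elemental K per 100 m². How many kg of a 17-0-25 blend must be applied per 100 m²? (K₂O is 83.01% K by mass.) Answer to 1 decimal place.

As K₂O: 2.14 / 0.8301 = 2.578 kg per 100 m².
Product per 100 m² = 2.578 / 25% = 10.312 kg.

10.3 kg of product per hundred sq m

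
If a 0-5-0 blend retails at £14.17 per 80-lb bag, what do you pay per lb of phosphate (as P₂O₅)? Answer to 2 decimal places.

£3.54 per lb P₂O₅

P₂O₅ in bag = 80 × 5% = 4 lb.
Cost per lb P₂O₅ = £14.17 / 4 = £3.5425.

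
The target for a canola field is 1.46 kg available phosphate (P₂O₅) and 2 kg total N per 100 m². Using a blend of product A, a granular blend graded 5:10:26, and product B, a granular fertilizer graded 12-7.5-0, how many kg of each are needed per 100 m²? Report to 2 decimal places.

3.05 kg product A, 15.39 kg product B

Let a = kg of product A, b = kg of product B (per 100 m²).
P₂O₅: 0.1·a + 0.075·b = 1.46
N: 0.05·a + 0.12·b = 2
Eliminate a: (row1) − 0.1/0.05·(row2) → -0.165·b = -2.54, so b = 15.3939.
Back-substitute: a = (1.46 − 0.075·15.3939) / 0.1 = 3.05455.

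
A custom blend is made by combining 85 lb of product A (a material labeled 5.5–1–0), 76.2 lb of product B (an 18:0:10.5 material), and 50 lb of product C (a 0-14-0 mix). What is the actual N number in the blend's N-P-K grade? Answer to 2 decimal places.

8.71% N

Total mass = 85 + 76.2 + 50 = 211.2 lb.
N mass = 5.5%×85 + 18%×76.2 + 0%×50 = 18.391 lb.
% N = 18.391 / 211.2 = 8.70786%.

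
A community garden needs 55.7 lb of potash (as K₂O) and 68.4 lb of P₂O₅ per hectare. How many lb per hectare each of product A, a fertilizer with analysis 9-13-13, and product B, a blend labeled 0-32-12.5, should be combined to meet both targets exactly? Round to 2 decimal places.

365.84 lb product A, 65.13 lb product B

Let a = lb of product A, b = lb of product B (per hectare).
K₂O: 0.13·a + 0.125·b = 55.7
P₂O₅: 0.13·a + 0.32·b = 68.4
Solving simultaneously: a = 365.838, b = 65.1282.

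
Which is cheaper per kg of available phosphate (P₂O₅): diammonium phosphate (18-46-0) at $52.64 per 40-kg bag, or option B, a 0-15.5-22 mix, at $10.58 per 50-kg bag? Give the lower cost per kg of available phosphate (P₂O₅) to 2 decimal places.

$1.37 per kg P₂O₅ (option B)

diammonium phosphate: P₂O₅ per bag = 40 × 46% = 18.4 kg; cost = 52.64 / 18.4 = $2.8609/kg P₂O₅.
option B: P₂O₅ per bag = 50 × 15.5% = 7.75 kg; cost = 10.58 / 7.75 = $1.3652/kg P₂O₅.
option B is cheaper.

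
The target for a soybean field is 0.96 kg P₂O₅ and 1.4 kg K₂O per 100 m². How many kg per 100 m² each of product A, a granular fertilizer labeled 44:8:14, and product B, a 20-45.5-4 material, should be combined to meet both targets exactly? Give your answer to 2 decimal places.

With a, b = kg per 100 m² of product A and product B:
P₂O₅: 0.08·a + 0.455·b = 0.96
K₂O: 0.14·a + 0.04·b = 1.4
Eliminate b: (row1) − 0.455/0.04·(row2) → -1.5125·a = -14.965, so a = 9.89421.
Then b = (1.4 − 0.14·9.89421) / 0.04 = 0.370248.

9.89 kg product A, 0.37 kg product B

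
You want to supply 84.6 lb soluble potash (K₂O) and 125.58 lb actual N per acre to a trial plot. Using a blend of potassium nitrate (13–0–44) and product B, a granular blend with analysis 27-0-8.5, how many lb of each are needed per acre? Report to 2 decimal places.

Let a = lb of potassium nitrate, b = lb of product B (per acre).
K₂O: 0.44·a + 0.085·b = 84.6
N: 0.13·a + 0.27·b = 125.58
Eliminate b: (row1) − 0.085/0.27·(row2) → 0.399074·a = 45.0656, so a = 112.925.
Then b = (125.58 − 0.13·112.925) / 0.27 = 410.7397.

112.93 lb potassium nitrate, 410.74 lb product B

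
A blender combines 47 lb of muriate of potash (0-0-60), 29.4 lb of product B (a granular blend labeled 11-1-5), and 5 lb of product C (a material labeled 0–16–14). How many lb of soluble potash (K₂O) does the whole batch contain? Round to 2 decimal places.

K₂O mass = 60%×47 + 5%×29.4 + 14%×5 = 30.37 lb.

30.37 lb K₂O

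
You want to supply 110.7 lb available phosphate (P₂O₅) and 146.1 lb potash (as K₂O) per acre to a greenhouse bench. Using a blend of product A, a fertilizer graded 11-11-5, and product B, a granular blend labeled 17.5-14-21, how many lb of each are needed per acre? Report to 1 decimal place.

173.5 lb product A, 654.4 lb product B

Per-acre balance (a = product A, b = product B):
P₂O₅: 0.11·a + 0.14·b = 110.7
K₂O: 0.05·a + 0.21·b = 146.1
Solving simultaneously: a = 173.478, b = 654.41.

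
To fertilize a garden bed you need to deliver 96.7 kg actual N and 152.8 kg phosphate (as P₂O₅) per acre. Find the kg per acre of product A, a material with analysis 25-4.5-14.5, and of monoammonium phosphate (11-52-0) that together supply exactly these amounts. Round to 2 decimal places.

267.70 kg product A, 270.68 kg monoammonium phosphate

Per-acre balance (a = product A, b = monoammonium phosphate):
N: 0.25·a + 0.11·b = 96.7
P₂O₅: 0.045·a + 0.52·b = 152.8
From row1: a = (96.7 − 0.11·b) / 0.25.
Into row2: 0.045·(96.7 − 0.11·b)/0.25 + 0.52·b = 152.8 → b = 270.6797, a = 267.701.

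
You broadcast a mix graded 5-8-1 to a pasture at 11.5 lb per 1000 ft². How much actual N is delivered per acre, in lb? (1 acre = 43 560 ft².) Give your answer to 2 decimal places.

25.05 lb N per acre

nitrogen per 1000 ft² = 11.5 × 5% = 0.575 lb.
Convert to per acre: 0.575 × 43.56 = 25.047 lb.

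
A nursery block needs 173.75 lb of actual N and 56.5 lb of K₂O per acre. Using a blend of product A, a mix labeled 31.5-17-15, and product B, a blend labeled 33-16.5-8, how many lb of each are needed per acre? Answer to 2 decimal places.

With a, b = lb per acre of product A and product B:
N: 0.315·a + 0.33·b = 173.75
K₂O: 0.15·a + 0.08·b = 56.5
Eliminate b: (row1) − 0.33/0.08·(row2) → -0.30375·a = -59.3125, so a = 195.267.
Then b = (56.5 − 0.15·195.267) / 0.08 = 340.123.

195.27 lb product A, 340.12 lb product B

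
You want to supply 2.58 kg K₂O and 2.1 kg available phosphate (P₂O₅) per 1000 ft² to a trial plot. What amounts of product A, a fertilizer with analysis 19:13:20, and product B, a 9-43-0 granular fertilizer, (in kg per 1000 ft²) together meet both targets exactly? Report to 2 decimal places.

12.90 kg product A, 0.98 kg product B

With a, b = kg per 1000 ft² of product A and product B:
K₂O: 0.2·a + 0·b = 2.58
P₂O₅: 0.13·a + 0.43·b = 2.1
Eliminate b: (row1) − 0/0.43·(row2) → 0.2·a = 2.58, so a = 12.9.
Then b = (2.1 − 0.13·12.9) / 0.43 = 0.983721.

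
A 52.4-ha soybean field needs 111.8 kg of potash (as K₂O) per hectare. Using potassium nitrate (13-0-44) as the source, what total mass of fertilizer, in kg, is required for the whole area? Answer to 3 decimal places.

Product per hectare = 111.8 / 44% = 254.091 kg.
Total product = 254.091 × 52.4 = 13314.3636 kg.

13314.364 kg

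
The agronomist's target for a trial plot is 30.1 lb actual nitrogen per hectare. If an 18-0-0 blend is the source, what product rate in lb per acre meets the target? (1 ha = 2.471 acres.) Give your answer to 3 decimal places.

67.674 lb of product per acre

Product per hectare = 30.1 / 18% = 167.222 lb.
Convert to per acre: 167.222 × 0.404694 = 67.6739 lb.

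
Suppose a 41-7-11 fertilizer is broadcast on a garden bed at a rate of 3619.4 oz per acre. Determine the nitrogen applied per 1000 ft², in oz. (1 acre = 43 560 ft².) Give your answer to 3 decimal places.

nitrogen per acre = 3619.4 × 41% = 1483.95 oz.
Convert to per 1000 ft²: 1483.95 × 0.0229568 = 34.0669 oz.

34.067 oz N per thousand sq ft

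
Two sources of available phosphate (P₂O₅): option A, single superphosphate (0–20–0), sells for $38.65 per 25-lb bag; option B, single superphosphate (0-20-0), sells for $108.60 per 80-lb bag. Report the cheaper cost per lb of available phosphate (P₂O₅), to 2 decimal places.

$6.79 per lb P₂O₅ (option B)

option A: P₂O₅ per bag = 25 × 20% = 5 lb; cost = 38.65 / 5 = $7.7300/lb P₂O₅.
option B: P₂O₅ per bag = 80 × 20% = 16 lb; cost = 108.60 / 16 = $6.7875/lb P₂O₅.
option B is cheaper.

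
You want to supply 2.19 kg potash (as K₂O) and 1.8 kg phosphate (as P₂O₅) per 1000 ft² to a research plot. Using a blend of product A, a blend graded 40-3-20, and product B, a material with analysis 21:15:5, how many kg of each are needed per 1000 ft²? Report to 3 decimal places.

8.368 kg product A, 10.326 kg product B

With a, b = kg per 1000 ft² of product A and product B:
K₂O: 0.2·a + 0.05·b = 2.19
P₂O₅: 0.03·a + 0.15·b = 1.8
From row1: a = (2.19 − 0.05·b) / 0.2.
Into row2: 0.03·(2.19 − 0.05·b)/0.2 + 0.15·b = 1.8 → b = 10.3263, a = 8.36842.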